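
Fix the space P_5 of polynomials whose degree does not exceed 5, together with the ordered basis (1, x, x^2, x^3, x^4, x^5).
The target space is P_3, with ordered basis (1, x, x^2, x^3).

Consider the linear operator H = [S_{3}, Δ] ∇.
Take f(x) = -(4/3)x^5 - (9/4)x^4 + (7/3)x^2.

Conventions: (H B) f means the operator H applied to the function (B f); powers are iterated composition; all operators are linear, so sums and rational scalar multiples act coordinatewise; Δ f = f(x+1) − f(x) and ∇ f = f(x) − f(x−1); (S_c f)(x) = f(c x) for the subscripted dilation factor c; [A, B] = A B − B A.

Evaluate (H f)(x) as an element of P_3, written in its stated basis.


∇ f = -(20/3)x^4 + (13/3)x^3 + (1/6)x^2 + (7/3)x - 17/12
Δ ∇ f = -(80/3)x^3 - 27x^2 - (40/3)x + 1/6
S_{3} Δ ∇ f = -720x^3 - 243x^2 - 40x + 1/6
S_{3} ∇ f = -540x^4 + 117x^3 + (3/2)x^2 + 7x - 17/12
Δ S_{3} ∇ f = -2160x^3 - 2889x^2 - 1806x - 829/2
[S_{3}, Δ] ∇ f = 1440x^3 + 2646x^2 + 1766x + 1244/3

the result is g(x) = 1440x^3 + 2646x^2 + 1766x + 1244/3


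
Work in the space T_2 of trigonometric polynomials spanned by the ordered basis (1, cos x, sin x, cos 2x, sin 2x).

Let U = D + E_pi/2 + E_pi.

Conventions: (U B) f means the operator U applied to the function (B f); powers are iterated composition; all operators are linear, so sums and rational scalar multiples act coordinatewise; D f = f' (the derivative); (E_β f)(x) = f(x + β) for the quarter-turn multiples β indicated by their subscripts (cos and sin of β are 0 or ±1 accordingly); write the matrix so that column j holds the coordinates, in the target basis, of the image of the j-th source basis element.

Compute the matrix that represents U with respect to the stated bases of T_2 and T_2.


the matrix is [[2, 0, 0, 0, 0]; [0, -1, 2, 0, 0]; [0, -2, -1, 0, 0]; [0, 0, 0, 0, 2]; [0, 0, 0, -2, 0]] (rows listed top to bottom)

image of 1: 2
image of cos x: -cos x - 2sin x
image of sin x: 2cos x - sin x
image of cos 2x: -2sin 2x
image of sin 2x: 2cos 2x
each image's coordinates form column j of the matrix


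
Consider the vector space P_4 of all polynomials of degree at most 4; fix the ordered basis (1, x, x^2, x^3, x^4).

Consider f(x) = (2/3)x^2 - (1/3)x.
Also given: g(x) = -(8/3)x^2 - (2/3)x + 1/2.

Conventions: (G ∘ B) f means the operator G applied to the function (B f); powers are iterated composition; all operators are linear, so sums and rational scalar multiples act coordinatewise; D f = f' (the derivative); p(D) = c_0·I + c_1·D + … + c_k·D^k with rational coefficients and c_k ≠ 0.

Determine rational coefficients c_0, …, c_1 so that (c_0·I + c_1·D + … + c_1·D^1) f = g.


c_0 = -4, c_1 = -3/2

D^0 f = (2/3)x^2 - (1/3)x
D^1 f = (4/3)x - 1/3
matching coefficients of g against c_0 f + c_1 Df + … from the top degree down determines the c_i
solution: c_0 = -4, c_1 = -3/2


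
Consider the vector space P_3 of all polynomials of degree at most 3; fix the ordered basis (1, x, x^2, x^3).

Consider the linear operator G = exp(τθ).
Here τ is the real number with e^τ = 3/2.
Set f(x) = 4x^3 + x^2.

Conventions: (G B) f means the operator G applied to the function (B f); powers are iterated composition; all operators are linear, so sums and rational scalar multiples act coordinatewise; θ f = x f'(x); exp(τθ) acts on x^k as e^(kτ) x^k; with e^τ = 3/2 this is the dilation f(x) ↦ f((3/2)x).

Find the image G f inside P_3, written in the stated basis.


the result is g(x) = (27/2)x^3 + (9/4)x^2

exp(τθ) x^k = e^(kτ) x^k; with e^τ = 3/2 this sends x^k to (3/2)^k x^k
x^2 ↦ 9/4 x^2
x^3 ↦ 27/8 x^3
applying this coordinatewise to f: exp(τθ) f = (27/2)x^3 + (9/4)x^2


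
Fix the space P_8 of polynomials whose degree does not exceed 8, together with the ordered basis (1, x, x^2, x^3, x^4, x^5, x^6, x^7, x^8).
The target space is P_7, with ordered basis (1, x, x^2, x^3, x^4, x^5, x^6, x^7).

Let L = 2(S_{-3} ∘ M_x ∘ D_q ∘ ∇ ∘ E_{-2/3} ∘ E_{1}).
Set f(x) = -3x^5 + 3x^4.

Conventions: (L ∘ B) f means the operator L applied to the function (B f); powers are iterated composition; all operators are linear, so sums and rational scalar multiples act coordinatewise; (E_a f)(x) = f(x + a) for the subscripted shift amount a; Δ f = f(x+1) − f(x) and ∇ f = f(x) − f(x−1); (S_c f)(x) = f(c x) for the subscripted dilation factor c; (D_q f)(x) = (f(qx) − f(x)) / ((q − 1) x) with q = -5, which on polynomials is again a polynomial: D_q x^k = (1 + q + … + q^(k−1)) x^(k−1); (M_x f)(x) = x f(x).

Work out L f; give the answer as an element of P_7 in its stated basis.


the result is g(x) = 252720x^4 - 24948x^3 + 1152x^2 - (122/3)x

E_{1} f = -3x^5 - 12x^4 - 18x^3 - 12x^2 - 3x
E_{-2/3} E_{1} f = -3x^5 - 2x^4 + (2/3)x^3 + (8/9)x^2 + (7/27)x + 2/81
∇ E_{-2/3} E_{1} f = -15x^4 + 22x^3 - 16x^2 + (61/9)x - 26/27
D_q (∇ ∘ E_{-2/3} ∘ E_{1}) f = 1560x^3 + 462x^2 + 64x + 61/9
M_x D_q (∇ ∘ E_{-2/3} ∘ E_{1}) f = 1560x^4 + 462x^3 + 64x^2 + (61/9)x
S_{-3} M_x D_q (∇ ∘ E_{-2/3} ∘ E_{1}) f = 126360x^4 - 12474x^3 + 576x^2 - (61/3)x
(2(S_{-3} ∘ M_x ∘ D_q ∘ ∇ ∘ E_{-2/3} ∘ E_{1})) f = 252720x^4 - 24948x^3 + 1152x^2 - (122/3)x


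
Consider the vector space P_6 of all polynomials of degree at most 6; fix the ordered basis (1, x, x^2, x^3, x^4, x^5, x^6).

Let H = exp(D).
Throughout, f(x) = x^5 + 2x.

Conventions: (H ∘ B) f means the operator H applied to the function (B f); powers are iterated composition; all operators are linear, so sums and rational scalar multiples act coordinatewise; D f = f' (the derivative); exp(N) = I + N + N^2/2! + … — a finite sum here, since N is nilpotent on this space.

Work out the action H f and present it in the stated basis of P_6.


order-1 term: 5x^4 + 2
order-2 term: 10x^3
order-3 term: 10x^2
order-4 term: 5x
order-5 term: 1
the series for exp(D) f terminates at order 5
exp(D) f = x^5 + 5x^4 + 10x^3 + 10x^2 + 7x + 3

the image equals g(x) = x^5 + 5x^4 + 10x^3 + 10x^2 + 7x + 3


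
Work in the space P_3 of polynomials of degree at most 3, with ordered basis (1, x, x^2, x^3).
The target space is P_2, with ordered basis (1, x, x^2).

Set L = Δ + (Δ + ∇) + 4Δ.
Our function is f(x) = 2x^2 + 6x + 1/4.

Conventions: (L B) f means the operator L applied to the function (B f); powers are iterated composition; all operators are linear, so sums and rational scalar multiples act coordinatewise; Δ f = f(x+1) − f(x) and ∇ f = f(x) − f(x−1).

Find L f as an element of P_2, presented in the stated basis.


the image equals g(x) = 28x + 52

Δ f = 4x + 8
Δ f = 4x + 8
∇ f = 4x + 4
(Δ + ∇) f = 8x + 12
Δ f = 4x + 8
(4Δ) f = 16x + 32
(Δ + (Δ + ∇) + 4Δ) f = 28x + 52


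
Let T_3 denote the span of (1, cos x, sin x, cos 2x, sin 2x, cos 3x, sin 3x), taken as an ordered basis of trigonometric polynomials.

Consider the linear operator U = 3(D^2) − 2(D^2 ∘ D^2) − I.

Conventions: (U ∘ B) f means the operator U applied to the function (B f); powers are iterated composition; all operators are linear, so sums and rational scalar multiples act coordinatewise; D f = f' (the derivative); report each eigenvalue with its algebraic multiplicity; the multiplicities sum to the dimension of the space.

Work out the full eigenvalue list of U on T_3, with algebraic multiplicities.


image of 1: -1
image of cos x: -6cos x
image of sin x: -6sin x
image of cos 2x: -45cos 2x
image of sin 2x: -45sin 2x
image of cos 3x: -190cos 3x
image of sin 3x: -190sin 3x
the matrix is diagonal; its diagonal is (-1, -6, -6, -45, -45, -190, -190)
for a triangular matrix the eigenvalues are the diagonal entries, with algebraic multiplicity their repetition count

λ = -190 (multiplicity 2), λ = -45 (multiplicity 2), λ = -6 (multiplicity 2), λ = -1 (multiplicity 1)


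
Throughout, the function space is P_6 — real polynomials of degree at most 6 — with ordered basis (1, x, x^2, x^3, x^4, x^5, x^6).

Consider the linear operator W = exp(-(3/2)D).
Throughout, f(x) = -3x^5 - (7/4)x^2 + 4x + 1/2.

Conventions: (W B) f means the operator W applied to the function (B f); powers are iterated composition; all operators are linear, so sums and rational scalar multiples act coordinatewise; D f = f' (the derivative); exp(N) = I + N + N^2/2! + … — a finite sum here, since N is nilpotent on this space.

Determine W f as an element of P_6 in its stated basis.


the result is g(x) = -3x^5 + (45/2)x^4 - (135/2)x^3 + (199/2)x^2 - (1067/16)x + 427/32

order-1 term: (45/2)x^4 + (21/4)x - 6
order-2 term: -(135/2)x^3 - 63/16
order-3 term: (405/4)x^2
order-4 term: -(1215/16)x
order-5 term: 729/32
the series for exp(-(3/2)D) f terminates at order 5
exp(-(3/2)D) f = -3x^5 + (45/2)x^4 - (135/2)x^3 + (199/2)x^2 - (1067/16)x + 427/32


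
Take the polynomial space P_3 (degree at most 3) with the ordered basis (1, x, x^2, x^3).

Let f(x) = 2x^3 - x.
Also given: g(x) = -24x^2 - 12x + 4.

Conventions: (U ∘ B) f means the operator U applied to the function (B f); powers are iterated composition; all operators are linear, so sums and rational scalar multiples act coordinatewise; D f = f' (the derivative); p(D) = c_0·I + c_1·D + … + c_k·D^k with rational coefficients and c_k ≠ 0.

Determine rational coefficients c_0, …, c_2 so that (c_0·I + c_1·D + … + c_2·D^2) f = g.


p(D) = -4·D − D^2, i.e. c_0 = 0, c_1 = -4, c_2 = -1

D^0 f = 2x^3 - x
D^1 f = 6x^2 - 1
D^2 f = 12x
matching coefficients of g against c_0 f + c_1 Df + … from the top degree down determines the c_i
solution: c_0 = 0, c_1 = -4, c_2 = -1


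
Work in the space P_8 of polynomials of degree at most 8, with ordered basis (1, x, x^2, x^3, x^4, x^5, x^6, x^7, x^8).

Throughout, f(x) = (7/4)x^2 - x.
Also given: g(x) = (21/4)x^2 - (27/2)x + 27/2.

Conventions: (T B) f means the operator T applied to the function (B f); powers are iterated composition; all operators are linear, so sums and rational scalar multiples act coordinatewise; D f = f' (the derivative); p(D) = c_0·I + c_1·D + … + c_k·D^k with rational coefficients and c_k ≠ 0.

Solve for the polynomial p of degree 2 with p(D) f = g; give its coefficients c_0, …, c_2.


p(D) = 3·I − 3·D + 3·D^2, i.e. c_0 = 3, c_1 = -3, c_2 = 3

D^0 f = (7/4)x^2 - x
D^1 f = (7/2)x - 1
D^2 f = 7/2
matching coefficients of g against c_0 f + c_1 Df + … from the top degree down determines the c_i
solution: c_0 = 3, c_1 = -3, c_2 = 3


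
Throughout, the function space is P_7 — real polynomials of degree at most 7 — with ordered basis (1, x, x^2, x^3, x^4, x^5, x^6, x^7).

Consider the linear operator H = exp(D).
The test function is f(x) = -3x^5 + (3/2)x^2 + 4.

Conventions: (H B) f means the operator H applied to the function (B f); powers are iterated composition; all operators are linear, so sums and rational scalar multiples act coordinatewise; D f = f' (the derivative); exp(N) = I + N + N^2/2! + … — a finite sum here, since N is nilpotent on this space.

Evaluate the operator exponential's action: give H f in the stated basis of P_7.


g(x) = -3x^5 - 15x^4 - 30x^3 - (57/2)x^2 - 12x + 5/2

order-1 term: -15x^4 + 3x
order-2 term: -30x^3 + 3/2
order-3 term: -30x^2
order-4 term: -15x
order-5 term: -3
the series for exp(D) f terminates at order 5
exp(D) f = -3x^5 - 15x^4 - 30x^3 - (57/2)x^2 - 12x + 5/2


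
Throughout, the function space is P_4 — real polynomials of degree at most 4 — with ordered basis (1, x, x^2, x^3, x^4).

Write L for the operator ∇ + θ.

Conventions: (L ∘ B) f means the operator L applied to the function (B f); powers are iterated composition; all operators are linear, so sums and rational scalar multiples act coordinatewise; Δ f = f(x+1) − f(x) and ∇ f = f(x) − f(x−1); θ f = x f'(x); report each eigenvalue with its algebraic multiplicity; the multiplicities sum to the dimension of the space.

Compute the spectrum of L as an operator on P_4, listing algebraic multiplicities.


λ = 0 (multiplicity 1), λ = 1 (multiplicity 1), λ = 2 (multiplicity 1), λ = 3 (multiplicity 1), λ = 4 (multiplicity 1)

image of 1: 0
image of x: x + 1
image of x^2: 2x^2 + 2x - 1
image of x^3: 3x^3 + 3x^2 - 3x + 1
image of x^4: 4x^4 + 4x^3 - 6x^2 + 4x - 1
the matrix is upper triangular; its diagonal is (0, 1, 2, 3, 4)
for a triangular matrix the eigenvalues are the diagonal entries, with algebraic multiplicity their repetition count


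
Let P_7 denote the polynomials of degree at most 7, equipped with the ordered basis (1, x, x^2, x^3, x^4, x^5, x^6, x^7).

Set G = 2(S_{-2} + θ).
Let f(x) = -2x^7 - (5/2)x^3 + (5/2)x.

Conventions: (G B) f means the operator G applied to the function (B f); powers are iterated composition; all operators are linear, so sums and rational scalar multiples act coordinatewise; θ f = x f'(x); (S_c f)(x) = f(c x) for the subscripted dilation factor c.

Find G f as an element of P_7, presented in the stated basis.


S_{-2} f = 256x^7 + 20x^3 - 5x
θ f = -14x^7 - (15/2)x^3 + (5/2)x
(S_{-2} + θ) f = 242x^7 + (25/2)x^3 - (5/2)x
(2(S_{-2} + θ)) f = 484x^7 + 25x^3 - 5x

the image equals g(x) = 484x^7 + 25x^3 - 5x


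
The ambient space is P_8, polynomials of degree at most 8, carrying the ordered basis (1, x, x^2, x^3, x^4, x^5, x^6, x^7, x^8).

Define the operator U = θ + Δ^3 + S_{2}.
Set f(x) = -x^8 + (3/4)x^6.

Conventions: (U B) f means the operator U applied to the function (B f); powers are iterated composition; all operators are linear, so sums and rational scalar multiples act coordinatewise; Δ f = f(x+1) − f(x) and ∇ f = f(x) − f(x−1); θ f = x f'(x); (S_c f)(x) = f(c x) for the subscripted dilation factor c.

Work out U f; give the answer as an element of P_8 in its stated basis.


θ f = -8x^8 + (9/2)x^6
Δ f = -8x^7 - 28x^6 - (103/2)x^5 - (235/4)x^4 - 41x^3 - (67/4)x^2 - (7/2)x - 1/4
Δ Δ f = -56x^6 - 336x^5 - (1915/2)x^4 - 1590x^3 - (3157/2)x^2 - 873x - 415/2
Δ Δ Δ f = -336x^5 - 2520x^4 - 8310x^3 - 14715x^2 - 13773x - 5391
S_{2} f = -256x^8 + 48x^6
(θ + Δ^3 + S_{2}) f = -264x^8 + (105/2)x^6 - 336x^5 - 2520x^4 - 8310x^3 - 14715x^2 - 13773x - 5391

the result is g(x) = -264x^8 + (105/2)x^6 - 336x^5 - 2520x^4 - 8310x^3 - 14715x^2 - 13773x - 5391


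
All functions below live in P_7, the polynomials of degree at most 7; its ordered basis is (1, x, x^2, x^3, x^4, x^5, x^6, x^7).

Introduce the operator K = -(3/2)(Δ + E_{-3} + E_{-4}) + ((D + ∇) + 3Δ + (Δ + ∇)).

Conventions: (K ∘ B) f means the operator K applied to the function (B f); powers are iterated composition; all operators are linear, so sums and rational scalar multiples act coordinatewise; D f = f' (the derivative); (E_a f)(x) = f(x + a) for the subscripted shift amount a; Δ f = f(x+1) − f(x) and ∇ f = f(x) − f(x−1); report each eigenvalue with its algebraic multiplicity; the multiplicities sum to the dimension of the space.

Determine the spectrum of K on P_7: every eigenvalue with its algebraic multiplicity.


λ = -3 (multiplicity 8)

image of 1: -3
image of x: -3x + 16
image of x^2: -3x^2 + 32x - 37
image of x^3: -3x^3 + 48x^2 - 111x + 141
image of x^4: -3x^4 + 64x^3 - 222x^2 + 564x - 505
image of x^5: -3x^5 + 80x^4 - 370x^3 + 1410x^2 - 2525x + 1905
image of x^6: -3x^6 + 96x^5 - 555x^4 + 2820x^3 - 7575x^2 + 11430x - 7237
image of x^7: -3x^7 + 112x^6 - 777x^5 + 4935x^4 - 17675x^3 + 40005x^2 - 50659x + 27861
the matrix is upper triangular; its diagonal is (-3, -3, -3, -3, -3, -3, -3, -3)
for a triangular matrix the eigenvalues are the diagonal entries, with algebraic multiplicity their repetition count


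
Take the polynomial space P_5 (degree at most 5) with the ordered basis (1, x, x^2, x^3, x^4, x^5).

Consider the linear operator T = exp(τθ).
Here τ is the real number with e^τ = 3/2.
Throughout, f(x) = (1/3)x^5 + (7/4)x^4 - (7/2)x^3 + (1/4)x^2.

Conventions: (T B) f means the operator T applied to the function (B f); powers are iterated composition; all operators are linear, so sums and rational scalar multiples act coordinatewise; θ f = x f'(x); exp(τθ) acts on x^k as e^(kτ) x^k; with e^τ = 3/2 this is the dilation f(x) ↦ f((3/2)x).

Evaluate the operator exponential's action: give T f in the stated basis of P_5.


g(x) = (81/32)x^5 + (567/64)x^4 - (189/16)x^3 + (9/16)x^2

exp(τθ) x^k = e^(kτ) x^k; with e^τ = 3/2 this sends x^k to (3/2)^k x^k
x^2 ↦ 9/4 x^2
x^3 ↦ 27/8 x^3
x^4 ↦ 81/16 x^4
x^5 ↦ 243/32 x^5
applying this coordinatewise to f: exp(τθ) f = (81/32)x^5 + (567/64)x^4 - (189/16)x^3 + (9/16)x^2


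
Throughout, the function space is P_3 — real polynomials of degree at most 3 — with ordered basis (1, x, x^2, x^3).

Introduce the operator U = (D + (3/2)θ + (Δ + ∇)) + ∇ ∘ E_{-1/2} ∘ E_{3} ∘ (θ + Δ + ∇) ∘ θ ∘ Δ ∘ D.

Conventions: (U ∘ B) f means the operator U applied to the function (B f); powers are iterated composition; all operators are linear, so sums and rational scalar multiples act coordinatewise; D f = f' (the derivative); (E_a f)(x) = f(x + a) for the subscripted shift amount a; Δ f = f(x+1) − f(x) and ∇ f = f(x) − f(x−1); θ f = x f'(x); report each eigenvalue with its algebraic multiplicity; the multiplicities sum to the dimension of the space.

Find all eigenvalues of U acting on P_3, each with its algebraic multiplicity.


image of 1: 0
image of x: (3/2)x + 3
image of x^2: 3x^2 + 6x
image of x^3: (9/2)x^3 + 9x^2 + 8
the matrix is upper triangular; its diagonal is (0, 3/2, 3, 9/2)
for a triangular matrix the eigenvalues are the diagonal entries, with algebraic multiplicity their repetition count

λ = 0 (multiplicity 1), λ = 3/2 (multiplicity 1), λ = 3 (multiplicity 1), λ = 9/2 (multiplicity 1)


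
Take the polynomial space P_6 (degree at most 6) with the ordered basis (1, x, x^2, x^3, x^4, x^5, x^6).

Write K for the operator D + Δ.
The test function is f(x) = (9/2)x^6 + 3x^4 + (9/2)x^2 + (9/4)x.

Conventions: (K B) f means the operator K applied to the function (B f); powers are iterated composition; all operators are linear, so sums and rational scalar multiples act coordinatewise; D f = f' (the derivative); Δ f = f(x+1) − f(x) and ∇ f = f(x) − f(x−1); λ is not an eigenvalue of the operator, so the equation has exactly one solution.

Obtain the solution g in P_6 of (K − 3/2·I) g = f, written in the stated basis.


the image equals g(x) = -3x^6 - 24x^5 - 192x^4 - 1224x^3 - 5857x^2 - (112033/6)x - 267866/9

write g with unknown coordinates in the stated basis and equate coefficients in (K − 3/2·I) g = f
solving from the highest basis element down gives g = -3x^6 - 24x^5 - 192x^4 - 1224x^3 - 5857x^2 - (112033/6)x - 267866/9
check: K g = -36x^5 - 285x^4 - 1836x^3 - 8781x^2 - 28006x - 133933/3
so K g − 3/2·g = (9/2)x^6 + 3x^4 + (9/2)x^2 + (9/4)x = f ✓


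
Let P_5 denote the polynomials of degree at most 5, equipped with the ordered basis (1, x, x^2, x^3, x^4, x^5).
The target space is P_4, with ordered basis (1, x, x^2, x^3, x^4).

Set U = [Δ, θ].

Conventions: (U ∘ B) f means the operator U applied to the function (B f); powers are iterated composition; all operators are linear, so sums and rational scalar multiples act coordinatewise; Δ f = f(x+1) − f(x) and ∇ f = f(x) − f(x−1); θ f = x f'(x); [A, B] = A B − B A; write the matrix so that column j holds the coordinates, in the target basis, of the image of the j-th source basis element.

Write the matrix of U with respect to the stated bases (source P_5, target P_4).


the matrix is [[0, 1, 2, 3, 4, 5]; [0, 0, 2, 6, 12, 20]; [0, 0, 0, 3, 12, 30]; [0, 0, 0, 0, 4, 20]; [0, 0, 0, 0, 0, 5]] (rows listed top to bottom)

image of 1: 0
image of x: 1
image of x^2: 2x + 2
image of x^3: 3x^2 + 6x + 3
image of x^4: 4x^3 + 12x^2 + 12x + 4
image of x^5: 5x^4 + 20x^3 + 30x^2 + 20x + 5
each image's coordinates form column j of the matrix


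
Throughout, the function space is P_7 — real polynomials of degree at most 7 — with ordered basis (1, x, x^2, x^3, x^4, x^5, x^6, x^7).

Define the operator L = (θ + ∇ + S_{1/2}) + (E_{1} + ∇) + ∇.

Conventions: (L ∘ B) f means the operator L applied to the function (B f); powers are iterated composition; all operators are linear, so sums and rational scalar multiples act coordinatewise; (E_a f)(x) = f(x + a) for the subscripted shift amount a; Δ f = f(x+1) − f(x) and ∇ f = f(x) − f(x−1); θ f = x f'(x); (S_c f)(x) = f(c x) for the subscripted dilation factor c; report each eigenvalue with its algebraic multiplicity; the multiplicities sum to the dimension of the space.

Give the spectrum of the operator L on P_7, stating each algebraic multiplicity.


image of 1: 2
image of x: (5/2)x + 4
image of x^2: (13/4)x^2 + 8x - 2
image of x^3: (33/8)x^3 + 12x^2 - 6x + 4
image of x^4: (81/16)x^4 + 16x^3 - 12x^2 + 16x - 2
image of x^5: (193/32)x^5 + 20x^4 - 20x^3 + 40x^2 - 10x + 4
image of x^6: (449/64)x^6 + 24x^5 - 30x^4 + 80x^3 - 30x^2 + 24x - 2
image of x^7: (1025/128)x^7 + 28x^6 - 42x^5 + 140x^4 - 70x^3 + 84x^2 - 14x + 4
the matrix is upper triangular; its diagonal is (2, 5/2, 13/4, 33/8, 81/16, 193/32, 449/64, 1025/128)
for a triangular matrix the eigenvalues are the diagonal entries, with algebraic multiplicity their repetition count

λ = 2 (multiplicity 1), λ = 5/2 (multiplicity 1), λ = 13/4 (multiplicity 1), λ = 33/8 (multiplicity 1), λ = 81/16 (multiplicity 1), λ = 193/32 (multiplicity 1), λ = 449/64 (multiplicity 1), λ = 1025/128 (multiplicity 1)


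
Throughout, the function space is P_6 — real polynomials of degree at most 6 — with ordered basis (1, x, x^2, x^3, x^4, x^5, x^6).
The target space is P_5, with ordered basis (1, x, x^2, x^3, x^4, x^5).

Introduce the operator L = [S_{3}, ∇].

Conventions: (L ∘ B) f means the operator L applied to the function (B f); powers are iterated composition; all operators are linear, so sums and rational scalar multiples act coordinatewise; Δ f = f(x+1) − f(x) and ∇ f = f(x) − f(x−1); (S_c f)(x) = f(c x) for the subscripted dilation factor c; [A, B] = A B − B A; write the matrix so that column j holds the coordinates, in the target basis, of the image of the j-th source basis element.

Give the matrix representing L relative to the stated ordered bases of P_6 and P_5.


the matrix is [[0, -2, 8, -26, 80, -242, 728]; [0, 0, -12, 72, -312, 1200, -4356]; [0, 0, 0, -54, 432, -2340, 10800]; [0, 0, 0, 0, -216, 2160, -14040]; [0, 0, 0, 0, 0, -810, 9720]; [0, 0, 0, 0, 0, 0, -2916]] (rows listed top to bottom)

image of 1: 0
image of x: -2
image of x^2: -12x + 8
image of x^3: -54x^2 + 72x - 26
image of x^4: -216x^3 + 432x^2 - 312x + 80
image of x^5: -810x^4 + 2160x^3 - 2340x^2 + 1200x - 242
image of x^6: -2916x^5 + 9720x^4 - 14040x^3 + 10800x^2 - 4356x + 728
each image's coordinates form column j of the matrix


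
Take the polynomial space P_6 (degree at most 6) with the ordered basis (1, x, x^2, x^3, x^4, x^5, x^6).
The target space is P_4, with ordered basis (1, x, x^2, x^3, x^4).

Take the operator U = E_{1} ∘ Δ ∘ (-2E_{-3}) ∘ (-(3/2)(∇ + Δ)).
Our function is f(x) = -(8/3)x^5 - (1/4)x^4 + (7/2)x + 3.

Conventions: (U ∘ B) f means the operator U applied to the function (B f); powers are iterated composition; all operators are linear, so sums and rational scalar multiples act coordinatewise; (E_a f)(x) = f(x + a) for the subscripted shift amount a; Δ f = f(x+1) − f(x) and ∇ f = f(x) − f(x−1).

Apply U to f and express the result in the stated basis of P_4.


the image equals g(x) = -320x^3 + 1422x^2 - 2506x + 1632

∇ f = -(40/3)x^4 + (77/3)x^3 - (151/6)x^2 + (37/3)x + 13/12
Δ f = -(40/3)x^4 - (83/3)x^3 - (169/6)x^2 - (43/3)x + 7/12
(∇ + Δ) f = -(80/3)x^4 - 2x^3 - (160/3)x^2 - 2x + 5/3
(-(3/2)(∇ + Δ)) f = 40x^4 + 3x^3 + 80x^2 + 3x - 5/2
E_{-3} (-(3/2)(∇ + Δ)) f = 40x^4 - 477x^3 + 2213x^2 - 4716x + 7735/2
(-2E_{-3}) (-(3/2)(∇ + Δ)) f = -80x^4 + 954x^3 - 4426x^2 + 9432x - 7735
Δ (-2E_{-3}) (-(3/2)(∇ + Δ)) f = -320x^3 + 2382x^2 - 6310x + 5880
E_{1} Δ (-2E_{-3}) (-(3/2)(∇ + Δ)) f = -320x^3 + 1422x^2 - 2506x + 1632


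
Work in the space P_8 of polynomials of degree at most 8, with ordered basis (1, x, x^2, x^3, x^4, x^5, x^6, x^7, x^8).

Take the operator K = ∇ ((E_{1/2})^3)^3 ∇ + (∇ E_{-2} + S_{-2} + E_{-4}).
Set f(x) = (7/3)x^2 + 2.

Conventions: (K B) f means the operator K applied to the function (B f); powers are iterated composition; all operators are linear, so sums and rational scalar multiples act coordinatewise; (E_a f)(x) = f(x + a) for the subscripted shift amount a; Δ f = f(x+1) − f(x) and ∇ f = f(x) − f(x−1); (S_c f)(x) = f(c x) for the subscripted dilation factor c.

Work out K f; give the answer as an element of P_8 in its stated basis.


g(x) = (35/3)x^2 - 14x + 103/3

∇ f = (14/3)x - 7/3
E_{1/2} ∇ f = (14/3)x
E_{1/2} E_{1/2} ∇ f = (14/3)x + 7/3
E_{1/2} E_{1/2} E_{1/2} ∇ f = (14/3)x + 14/3
E_{1/2} (E_{1/2})^3 ∇ f = (14/3)x + 7
E_{1/2} E_{1/2} (E_{1/2})^3 ∇ f = (14/3)x + 28/3
E_{1/2} E_{1/2} E_{1/2} (E_{1/2})^3 ∇ f = (14/3)x + 35/3
E_{1/2} (E_{1/2})^3 (E_{1/2})^3 ∇ f = (14/3)x + 14
E_{1/2} E_{1/2} (E_{1/2})^3 (E_{1/2})^3 ∇ f = (14/3)x + 49/3
E_{1/2} E_{1/2} E_{1/2} (E_{1/2})^3 (E_{1/2})^3 ∇ f = (14/3)x + 56/3
∇ ((E_{1/2})^3)^3 ∇ f = 14/3
E_{-2} f = (7/3)x^2 - (28/3)x + 34/3
∇ E_{-2} f = (14/3)x - 35/3
S_{-2} f = (28/3)x^2 + 2
E_{-4} f = (7/3)x^2 - (56/3)x + 118/3
(∇ E_{-2} + S_{-2} + E_{-4}) f = (35/3)x^2 - 14x + 89/3
(∇ ((E_{1/2})^3)^3 ∇ + (∇ E_{-2} + S_{-2} + E_{-4})) f = (35/3)x^2 - 14x + 103/3


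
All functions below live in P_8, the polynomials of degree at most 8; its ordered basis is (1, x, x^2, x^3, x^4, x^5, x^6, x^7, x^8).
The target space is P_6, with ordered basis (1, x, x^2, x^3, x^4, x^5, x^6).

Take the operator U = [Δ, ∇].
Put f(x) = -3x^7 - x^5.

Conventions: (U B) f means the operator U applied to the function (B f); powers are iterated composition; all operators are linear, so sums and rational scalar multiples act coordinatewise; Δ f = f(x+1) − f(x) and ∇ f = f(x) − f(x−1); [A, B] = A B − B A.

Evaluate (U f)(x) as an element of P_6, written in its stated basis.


the image equals g(x) = 0

∇ f = -21x^6 + 63x^5 - 110x^4 + 115x^3 - 73x^2 + 26x - 4
Δ ∇ f = -126x^5 - 230x^3 - 52x
Δ f = -21x^6 - 63x^5 - 110x^4 - 115x^3 - 73x^2 - 26x - 4
∇ Δ f = -126x^5 - 230x^3 - 52x
[Δ, ∇] f = 0


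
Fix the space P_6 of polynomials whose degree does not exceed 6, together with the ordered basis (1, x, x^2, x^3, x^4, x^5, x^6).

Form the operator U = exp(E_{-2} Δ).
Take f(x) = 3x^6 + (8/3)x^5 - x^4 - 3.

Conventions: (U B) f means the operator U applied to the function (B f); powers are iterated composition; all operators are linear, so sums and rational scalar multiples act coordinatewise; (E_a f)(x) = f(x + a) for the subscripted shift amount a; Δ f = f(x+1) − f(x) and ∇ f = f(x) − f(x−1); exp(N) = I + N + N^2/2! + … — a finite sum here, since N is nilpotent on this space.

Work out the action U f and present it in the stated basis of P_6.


order-1 term: 18x^5 - (365/3)x^4 + 336x^3 - (1411/3)x^2 + 330x - 274/3
order-2 term: 45x^4 - (1540/3)x^3 + 2229x^2 - (13082/3)x + 3238
order-3 term: 60x^3 - (2350/3)x^2 + 3446x - 15316/3
order-4 term: 45x^2 - (1580/3)x + 1554
order-5 term: 18x - 397/3
order-6 term: 3
the series for exp(E_{-2} Δ) f terminates at order 6
exp(E_{-2} Δ) f = 3x^6 + (62/3)x^5 - (233/3)x^4 - (352/3)x^3 + (3061/3)x^2 - (3280/3)x - 537

g(x) = 3x^6 + (62/3)x^5 - (233/3)x^4 - (352/3)x^3 + (3061/3)x^2 - (3280/3)x - 537


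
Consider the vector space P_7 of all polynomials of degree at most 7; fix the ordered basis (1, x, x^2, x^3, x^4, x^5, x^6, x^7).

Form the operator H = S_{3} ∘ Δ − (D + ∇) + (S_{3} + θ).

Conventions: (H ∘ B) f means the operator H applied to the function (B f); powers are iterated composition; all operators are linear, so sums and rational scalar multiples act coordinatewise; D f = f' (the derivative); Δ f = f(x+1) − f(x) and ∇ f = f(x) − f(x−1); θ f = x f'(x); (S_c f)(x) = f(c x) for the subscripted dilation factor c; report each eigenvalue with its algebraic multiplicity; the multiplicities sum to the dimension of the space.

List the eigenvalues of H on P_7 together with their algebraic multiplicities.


image of 1: 1
image of x: 4x - 1
image of x^2: 11x^2 + 2x + 2
image of x^3: 30x^3 + 21x^2 + 12x
image of x^4: 85x^4 + 100x^3 + 60x^2 + 8x + 2
image of x^5: 248x^5 + 395x^4 + 280x^3 + 80x^2 + 20x
image of x^6: 735x^6 + 1446x^5 + 1230x^4 + 520x^3 + 150x^2 + 12x + 2
image of x^7: 2194x^7 + 5089x^6 + 5124x^5 + 2800x^4 + 980x^3 + 168x^2 + 28x
the matrix is upper triangular; its diagonal is (1, 4, 11, 30, 85, 248, 735, 2194)
for a triangular matrix the eigenvalues are the diagonal entries, with algebraic multiplicity their repetition count

λ = 1 (multiplicity 1), λ = 4 (multiplicity 1), λ = 11 (multiplicity 1), λ = 30 (multiplicity 1), λ = 85 (multiplicity 1), λ = 248 (multiplicity 1), λ = 735 (multiplicity 1), λ = 2194 (multiplicity 1)


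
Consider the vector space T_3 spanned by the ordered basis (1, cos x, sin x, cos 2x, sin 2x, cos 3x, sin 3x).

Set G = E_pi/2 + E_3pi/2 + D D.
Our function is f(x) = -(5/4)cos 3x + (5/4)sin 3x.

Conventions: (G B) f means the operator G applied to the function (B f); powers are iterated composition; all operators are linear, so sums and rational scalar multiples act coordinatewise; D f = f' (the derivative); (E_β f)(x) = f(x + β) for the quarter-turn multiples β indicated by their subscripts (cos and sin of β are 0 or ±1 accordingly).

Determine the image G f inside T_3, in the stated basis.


E_pi/2 f = -(5/4)cos 3x - (5/4)sin 3x
E_3pi/2 f = (5/4)cos 3x + (5/4)sin 3x
D f = (15/4)cos 3x + (15/4)sin 3x
D D f = (45/4)cos 3x - (45/4)sin 3x
(E_pi/2 + E_3pi/2 + D D) f = (45/4)cos 3x - (45/4)sin 3x

the image equals g(x) = (45/4)cos 3x - (45/4)sin 3x


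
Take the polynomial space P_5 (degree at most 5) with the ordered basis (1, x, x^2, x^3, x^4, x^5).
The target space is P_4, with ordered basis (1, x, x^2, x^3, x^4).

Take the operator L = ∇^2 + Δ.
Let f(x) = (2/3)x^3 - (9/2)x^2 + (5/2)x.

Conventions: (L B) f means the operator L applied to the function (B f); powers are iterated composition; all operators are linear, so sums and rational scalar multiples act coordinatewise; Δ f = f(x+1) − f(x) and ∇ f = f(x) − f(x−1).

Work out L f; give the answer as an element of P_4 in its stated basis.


g(x) = 2x^2 - 3x - 43/3

∇ f = 2x^2 - 11x + 23/3
∇ ∇ f = 4x - 13
Δ f = 2x^2 - 7x - 4/3
(∇^2 + Δ) f = 2x^2 - 3x - 43/3


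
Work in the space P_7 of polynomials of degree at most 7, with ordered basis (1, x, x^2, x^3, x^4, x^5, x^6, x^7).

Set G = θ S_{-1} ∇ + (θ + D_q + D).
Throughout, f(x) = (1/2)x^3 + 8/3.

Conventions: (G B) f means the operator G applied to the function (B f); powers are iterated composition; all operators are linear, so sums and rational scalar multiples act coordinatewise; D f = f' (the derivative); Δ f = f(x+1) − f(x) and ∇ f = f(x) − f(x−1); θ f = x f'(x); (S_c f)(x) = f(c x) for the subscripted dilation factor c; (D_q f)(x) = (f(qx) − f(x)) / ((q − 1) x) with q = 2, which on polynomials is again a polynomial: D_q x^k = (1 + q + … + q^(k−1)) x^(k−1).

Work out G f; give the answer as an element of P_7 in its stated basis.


∇ f = (3/2)x^2 - (3/2)x + 1/2
S_{-1} ∇ f = (3/2)x^2 + (3/2)x + 1/2
θ S_{-1} ∇ f = 3x^2 + (3/2)x
θ f = (3/2)x^3
D_q f = (7/2)x^2
D f = (3/2)x^2
(θ + D_q + D) f = (3/2)x^3 + 5x^2
(θ S_{-1} ∇ + (θ + D_q + D)) f = (3/2)x^3 + 8x^2 + (3/2)x

g(x) = (3/2)x^3 + 8x^2 + (3/2)x


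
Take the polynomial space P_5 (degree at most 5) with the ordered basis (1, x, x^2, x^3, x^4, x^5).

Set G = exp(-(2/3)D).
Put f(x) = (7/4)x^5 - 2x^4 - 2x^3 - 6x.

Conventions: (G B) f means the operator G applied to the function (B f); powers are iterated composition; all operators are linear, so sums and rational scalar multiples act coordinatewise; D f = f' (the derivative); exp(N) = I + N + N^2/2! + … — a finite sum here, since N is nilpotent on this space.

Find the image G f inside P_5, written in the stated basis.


g(x) = (7/4)x^5 - (47/6)x^4 + (100/9)x^3 - (176/27)x^2 - (370/81)x + 964/243

order-1 term: -(35/6)x^4 + (16/3)x^3 + 4x^2 + 4
order-2 term: (70/9)x^3 - (16/3)x^2 - (8/3)x
order-3 term: -(140/27)x^2 + (64/27)x + 16/27
order-4 term: (140/81)x - 32/81
order-5 term: -56/243
the series for exp(-(2/3)D) f terminates at order 5
exp(-(2/3)D) f = (7/4)x^5 - (47/6)x^4 + (100/9)x^3 - (176/27)x^2 - (370/81)x + 964/243


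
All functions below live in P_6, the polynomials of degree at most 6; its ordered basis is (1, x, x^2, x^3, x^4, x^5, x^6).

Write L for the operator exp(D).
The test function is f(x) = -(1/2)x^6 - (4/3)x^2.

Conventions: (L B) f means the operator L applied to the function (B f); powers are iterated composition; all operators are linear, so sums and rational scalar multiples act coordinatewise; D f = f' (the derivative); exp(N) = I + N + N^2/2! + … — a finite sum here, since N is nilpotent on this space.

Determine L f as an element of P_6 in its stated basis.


g(x) = -(1/2)x^6 - 3x^5 - (15/2)x^4 - 10x^3 - (53/6)x^2 - (17/3)x - 11/6

order-1 term: -3x^5 - (8/3)x
order-2 term: -(15/2)x^4 - 4/3
order-3 term: -10x^3
order-4 term: -(15/2)x^2
order-5 term: -3x
order-6 term: -1/2
the series for exp(D) f terminates at order 6
exp(D) f = -(1/2)x^6 - 3x^5 - (15/2)x^4 - 10x^3 - (53/6)x^2 - (17/3)x - 11/6


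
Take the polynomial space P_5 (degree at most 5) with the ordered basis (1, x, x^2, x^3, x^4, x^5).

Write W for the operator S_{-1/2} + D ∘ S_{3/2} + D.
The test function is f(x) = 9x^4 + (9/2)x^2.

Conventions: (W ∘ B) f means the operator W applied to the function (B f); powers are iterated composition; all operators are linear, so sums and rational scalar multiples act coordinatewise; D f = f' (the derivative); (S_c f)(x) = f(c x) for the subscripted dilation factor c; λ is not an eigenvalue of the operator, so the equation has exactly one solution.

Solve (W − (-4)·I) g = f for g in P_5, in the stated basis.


write g with unknown coordinates in the stated basis and equate coefficients in (W − (-4)·I) g = f
solving from the highest basis element down gives g = (144/65)x^4 - (27936/2015)x^3 + (300582/6851)x^2 - (300582/3689)x + 150291/3689
check: W g = (9/65)x^4 + (111744/2015)x^3 - (2342997/13702)x^2 + (1202328/3689)x - 601164/3689
so W g − (-4)·g = 9x^4 + (9/2)x^2 = f ✓

the result is g(x) = (144/65)x^4 - (27936/2015)x^3 + (300582/6851)x^2 - (300582/3689)x + 150291/3689


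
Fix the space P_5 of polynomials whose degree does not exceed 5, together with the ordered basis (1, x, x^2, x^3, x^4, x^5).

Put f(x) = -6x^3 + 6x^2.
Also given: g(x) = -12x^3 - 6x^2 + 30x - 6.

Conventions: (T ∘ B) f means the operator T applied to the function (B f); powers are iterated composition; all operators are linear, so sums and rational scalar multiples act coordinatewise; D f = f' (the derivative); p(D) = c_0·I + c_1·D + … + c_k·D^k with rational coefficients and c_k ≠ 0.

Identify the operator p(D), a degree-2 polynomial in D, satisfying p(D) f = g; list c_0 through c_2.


c_0 = 2, c_1 = 1, c_2 = -1/2

D^0 f = -6x^3 + 6x^2
D^1 f = -18x^2 + 12x
D^2 f = -36x + 12
matching coefficients of g against c_0 f + c_1 Df + … from the top degree down determines the c_i
solution: c_0 = 2, c_1 = 1, c_2 = -1/2


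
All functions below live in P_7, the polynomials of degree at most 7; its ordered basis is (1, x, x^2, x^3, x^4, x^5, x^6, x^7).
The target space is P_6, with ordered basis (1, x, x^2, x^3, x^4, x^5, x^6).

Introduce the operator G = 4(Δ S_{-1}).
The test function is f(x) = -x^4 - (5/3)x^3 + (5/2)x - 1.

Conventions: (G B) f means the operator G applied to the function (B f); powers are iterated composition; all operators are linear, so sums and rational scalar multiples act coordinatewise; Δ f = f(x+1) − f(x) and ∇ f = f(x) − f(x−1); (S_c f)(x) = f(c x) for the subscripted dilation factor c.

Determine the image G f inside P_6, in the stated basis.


g(x) = -16x^3 - 4x^2 + 4x - 22/3

S_{-1} f = -x^4 + (5/3)x^3 - (5/2)x - 1
Δ S_{-1} f = -4x^3 - x^2 + x - 11/6
(4(Δ S_{-1})) f = -16x^3 - 4x^2 + 4x - 22/3


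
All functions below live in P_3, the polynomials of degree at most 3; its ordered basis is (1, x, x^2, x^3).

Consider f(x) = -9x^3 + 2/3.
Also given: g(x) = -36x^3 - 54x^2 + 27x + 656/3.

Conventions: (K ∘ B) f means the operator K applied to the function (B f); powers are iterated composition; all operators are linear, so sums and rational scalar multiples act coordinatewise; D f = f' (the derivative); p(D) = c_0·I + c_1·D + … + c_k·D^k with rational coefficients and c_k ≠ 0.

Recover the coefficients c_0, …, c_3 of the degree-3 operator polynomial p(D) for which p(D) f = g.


D^0 f = -9x^3 + 2/3
D^1 f = -27x^2
D^2 f = -54x
D^3 f = -54
matching coefficients of g against c_0 f + c_1 Df + … from the top degree down determines the c_i
solution: c_0 = 4, c_1 = 2, c_2 = -1/2, c_3 = -4

p(D) = 4·I + 2·D − (1/2)·D^2 − 4·D^3, i.e. c_0 = 4, c_1 = 2, c_2 = -1/2, c_3 = -4


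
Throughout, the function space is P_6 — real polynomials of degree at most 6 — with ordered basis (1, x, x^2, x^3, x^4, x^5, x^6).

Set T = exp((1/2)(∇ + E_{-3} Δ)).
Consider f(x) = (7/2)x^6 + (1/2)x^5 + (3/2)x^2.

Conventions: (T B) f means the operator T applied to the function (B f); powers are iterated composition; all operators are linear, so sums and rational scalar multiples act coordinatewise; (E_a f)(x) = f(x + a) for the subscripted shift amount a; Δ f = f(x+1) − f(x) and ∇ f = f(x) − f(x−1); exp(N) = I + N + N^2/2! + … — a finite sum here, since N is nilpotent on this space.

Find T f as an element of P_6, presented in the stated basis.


order-1 term: 21x^5 - 155x^4 + 685x^3 - (3365/2)x^2 + (4293/2)x - 1117
order-2 term: (105/2)x^4 - 625x^3 + (6945/2)x^2 - (19195/2)x + 21385/2
order-3 term: 70x^3 - 940x^2 + 4890x - 18665/2
order-4 term: (105/2)x^2 - (1255/2)x + 4205/2
order-5 term: 21x - 157
order-6 term: 7/2
the series for exp((1/2)(∇ + E_{-3} Δ)) f terminates at order 6
exp((1/2)(∇ + E_{-3} Δ)) f = (7/2)x^6 + (43/2)x^5 - (205/2)x^4 + 130x^3 + 904x^2 - (6335/2)x + 2192

the image equals g(x) = (7/2)x^6 + (43/2)x^5 - (205/2)x^4 + 130x^3 + 904x^2 - (6335/2)x + 2192


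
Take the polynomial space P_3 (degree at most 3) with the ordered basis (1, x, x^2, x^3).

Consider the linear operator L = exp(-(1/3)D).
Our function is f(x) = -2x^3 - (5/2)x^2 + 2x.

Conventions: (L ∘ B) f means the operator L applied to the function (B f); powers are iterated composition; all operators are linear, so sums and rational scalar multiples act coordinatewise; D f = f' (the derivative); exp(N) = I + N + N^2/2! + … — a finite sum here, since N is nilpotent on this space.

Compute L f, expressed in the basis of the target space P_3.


the image equals g(x) = -2x^3 - (1/2)x^2 + 3x - 47/54

order-1 term: 2x^2 + (5/3)x - 2/3
order-2 term: -(2/3)x - 5/18
order-3 term: 2/27
the series for exp(-(1/3)D) f terminates at order 3
exp(-(1/3)D) f = -2x^3 - (1/2)x^2 + 3x - 47/54


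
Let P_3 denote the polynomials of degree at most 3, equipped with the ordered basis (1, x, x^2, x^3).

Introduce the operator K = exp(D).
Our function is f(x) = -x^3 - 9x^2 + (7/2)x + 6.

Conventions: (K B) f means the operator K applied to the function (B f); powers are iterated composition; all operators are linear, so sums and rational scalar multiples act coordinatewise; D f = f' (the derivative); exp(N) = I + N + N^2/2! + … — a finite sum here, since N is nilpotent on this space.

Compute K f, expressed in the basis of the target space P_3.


order-1 term: -3x^2 - 18x + 7/2
order-2 term: -3x - 9
order-3 term: -1
the series for exp(D) f terminates at order 3
exp(D) f = -x^3 - 12x^2 - (35/2)x - 1/2

the image equals g(x) = -x^3 - 12x^2 - (35/2)x - 1/2


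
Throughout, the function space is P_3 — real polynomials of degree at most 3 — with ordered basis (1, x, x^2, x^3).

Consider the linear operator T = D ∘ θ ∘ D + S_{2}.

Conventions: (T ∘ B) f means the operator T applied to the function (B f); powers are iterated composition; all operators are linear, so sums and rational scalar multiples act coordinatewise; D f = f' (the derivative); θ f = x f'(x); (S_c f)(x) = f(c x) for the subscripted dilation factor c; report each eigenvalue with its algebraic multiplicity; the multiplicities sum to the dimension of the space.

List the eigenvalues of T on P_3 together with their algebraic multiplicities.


image of 1: 1
image of x: 2x
image of x^2: 4x^2 + 2
image of x^3: 8x^3 + 12x
the matrix is upper triangular; its diagonal is (1, 2, 4, 8)
for a triangular matrix the eigenvalues are the diagonal entries, with algebraic multiplicity their repetition count

λ = 1 (multiplicity 1), λ = 2 (multiplicity 1), λ = 4 (multiplicity 1), λ = 8 (multiplicity 1)
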